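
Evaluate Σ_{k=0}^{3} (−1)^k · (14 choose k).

-286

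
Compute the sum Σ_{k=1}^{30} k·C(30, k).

Differentiating (1+x)^30 and setting x=1: Σ k·C(30,k) = 30·2^29 = 16106127360.

16106127360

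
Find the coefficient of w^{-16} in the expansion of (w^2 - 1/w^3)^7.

General term: C(7,j)·(w^2)^j·(-1/w^3)^(7-j), with w-exponent 2j − 3(7−j) = 5j − 21.
Set 5j − 21 = -16: j = 1.
C(7,1) = 7; 1^1 = 1; (-1)^6 = 1.
Coefficient = 7 · 1 · 1 = 7.

7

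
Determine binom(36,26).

C(36,26) = C(36,10) by symmetry.
C(36,10) = (36·35·34·33·32·31·30·29·28·27) / 10! = 922393263052800 / 3628800 = 254186856.

254186856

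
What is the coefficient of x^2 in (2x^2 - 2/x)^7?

General term: C(7,j)·(2x^2)^j·(-2/x)^(7-j), with x-exponent 2j − 1(7−j) = 3j − 7.
Set 3j − 7 = 2: j = 3.
C(7,3) = 35; 2^3 = 8; (-2)^4 = 16.
Coefficient = 35 · 8 · 16 = 4480.

4480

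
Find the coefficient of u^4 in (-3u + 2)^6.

The general term is C(6,j)·(-3u)^j·(2)^(6-j); the u^4 term has j = 4.
C(6,4) = 15.
Coefficient = C(6,4) · (-3)^4 · 2^2 = 15 · 81 · 4 = 4860.

4860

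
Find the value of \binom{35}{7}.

C(35,7) = (35·34·33·32·31·30·29) / 7! = 33891580800 / 5040 = 6724520.

6724520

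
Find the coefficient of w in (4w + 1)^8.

The general term is C(8,j)·(4w)^j·(1)^(8-j); the w^1 term has j = 1.
C(8,1) = 8.
Coefficient = C(8,1) · 4^1 = 8 · 4 = 32.

32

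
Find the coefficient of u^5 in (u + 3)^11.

336798

The general term is C(11,j)·(u)^j·(3)^(11-j); the u^5 term has j = 5.
C(11,5) = 462.
Coefficient = C(11,5) · 3^6 = 462 · 729 = 336798.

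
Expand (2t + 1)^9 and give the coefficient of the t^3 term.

672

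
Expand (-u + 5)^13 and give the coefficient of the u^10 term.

The general term is C(13,j)·(-u)^j·(5)^(13-j); the u^10 term has j = 10.
C(13,10) = 286.
Coefficient = C(13,10) · 5^3 = 286 · 125 = 35750.

35750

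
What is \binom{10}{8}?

45

C(10,8) = C(10,2) by symmetry.
C(10,2) = (10·9) / 2! = 90 / 2 = 45.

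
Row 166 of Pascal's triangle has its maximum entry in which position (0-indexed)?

83

C(166,k) is maximized at k = 166/2 = 83.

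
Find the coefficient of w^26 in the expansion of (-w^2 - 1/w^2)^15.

General term: C(15,j)·(-w^2)^j·(-1/w^2)^(15-j), with w-exponent 2j − 2(15−j) = 4j − 30.
Set 4j − 30 = 26: j = 14.
C(15,14) = 15; (-1)^14 = 1; (-1)^1 = -1.
Coefficient = 15 · 1 · (-1) = -15.

-15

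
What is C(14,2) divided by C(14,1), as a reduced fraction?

C(n,k+1)/C(n,k) = (n−k)/(k+1) = (14−1)/(1+1) = 13/2.

13/2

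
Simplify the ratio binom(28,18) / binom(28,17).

11/18

C(n,k+1)/C(n,k) = (n−k)/(k+1) = (28−17)/(17+1) = 11/18.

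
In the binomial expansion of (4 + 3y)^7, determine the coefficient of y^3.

The general term is C(7,j)·(4)^j·(3y)^(7-j); the y^3 term has j = 4.
C(7,4) = 35.
Coefficient = C(7,4) · 4^4 · 3^3 = 35 · 256 · 27 = 241920.

241920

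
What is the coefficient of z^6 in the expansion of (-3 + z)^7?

-21

The general term is C(7,j)·(-3)^j·(z)^(7-j); the z^6 term has j = 1.
C(7,1) = 7.
Coefficient = C(7,1) · (-3)^1 = 7 · (-3) = -21.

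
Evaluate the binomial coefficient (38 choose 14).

9669554100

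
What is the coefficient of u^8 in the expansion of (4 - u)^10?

720

The general term is C(10,j)·(4)^j·(-u)^(10-j); the u^8 term has j = 2.
C(10,2) = 45.
Coefficient = C(10,2) · 4^2 = 45 · 16 = 720.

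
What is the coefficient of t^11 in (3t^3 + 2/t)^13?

160123392

General term: C(13,j)·(3t^3)^j·(2/t)^(13-j), with t-exponent 3j − 1(13−j) = 4j − 13.
Set 4j − 13 = 11: j = 6.
C(13,6) = 1716; 3^6 = 729; 2^7 = 128.
Coefficient = 1716 · 729 · 128 = 160123392.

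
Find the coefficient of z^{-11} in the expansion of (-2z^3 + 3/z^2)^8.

-34992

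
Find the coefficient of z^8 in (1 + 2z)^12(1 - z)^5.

-4400

Coefficient of z^8 = Σ_{j} C(12,j)·2^j·C(5,8-j)·(-1)^(8-j) for j from 3 to 8.
= (-1760) + 39600 + (-253440) + 591360 + (-506880) + 126720 = -4400.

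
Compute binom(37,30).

C(37,30) = C(37,7) by symmetry.
C(37,7) = (37·36·35·34·33·32·31) / 7! = 51889178880 / 5040 = 10295472.

10295472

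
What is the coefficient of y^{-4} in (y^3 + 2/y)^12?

67584

General term: C(12,j)·(y^3)^j·(2/y)^(12-j), with y-exponent 3j − 1(12−j) = 4j − 12.
Set 4j − 12 = -4: j = 2.
C(12,2) = 66; 1^2 = 1; 2^10 = 1024.
Coefficient = 66 · 1 · 1024 = 67584.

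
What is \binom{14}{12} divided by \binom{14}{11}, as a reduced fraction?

C(n,k+1)/C(n,k) = (n−k)/(k+1) = (14−11)/(11+1) = 3/12 = 1/4.

1/4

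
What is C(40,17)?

88732378800

C(40,17) = (40·39·38·37·36·35·34·33·32·31·30·29·28·27·26·25·24) / 17! = 31560991604212034764800000 / 355687428096000 = 88732378800.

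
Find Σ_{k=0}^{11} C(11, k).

Setting x = 1 in (1+x)^11 gives Σ C(11,k) = 2^11 = 2048.

2048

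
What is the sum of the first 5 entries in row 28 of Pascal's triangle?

1 + 28 + 378 + 3276 + 20475 = 24158.

24158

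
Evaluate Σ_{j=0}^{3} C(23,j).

2048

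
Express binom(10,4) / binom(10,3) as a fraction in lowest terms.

C(n,k+1)/C(n,k) = (n−k)/(k+1) = (10−3)/(3+1) = 7/4.

7/4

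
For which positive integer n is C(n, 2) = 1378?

n(n−1)/2 = 1378 ⇒ n(n−1) = 2756. Since 53·52 = 2756, n = 53.

53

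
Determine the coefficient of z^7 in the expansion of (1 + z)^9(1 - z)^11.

168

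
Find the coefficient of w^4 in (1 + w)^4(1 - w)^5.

6

Coefficient of w^4 = Σ_{j} C(4,j)·1^j·C(5,4-j)·(-1)^(4-j) for j from 0 to 4.
= 5 + (-40) + 60 + (-20) + 1 = 6.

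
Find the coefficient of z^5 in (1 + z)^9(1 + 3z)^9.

234864

Coefficient of z^5 = Σ_{j} C(9,j)·1^j·C(9,5-j)·3^(5-j) for j from 0 to 5.
= 30618 + 91854 + 81648 + 27216 + 3402 + 126 = 234864.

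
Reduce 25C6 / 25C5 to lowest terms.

10/3

C(n,k+1)/C(n,k) = (n−k)/(k+1) = (25−5)/(5+1) = 20/6 = 10/3.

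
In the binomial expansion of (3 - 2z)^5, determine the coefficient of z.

The general term is C(5,j)·(3)^j·(-2z)^(5-j); the z^1 term has j = 4.
C(5,4) = 5.
Coefficient = C(5,4) · 3^4 · (-2)^1 = 5 · 81 · (-2) = -810.

-810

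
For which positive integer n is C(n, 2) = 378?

28

n(n−1)/2 = 378 ⇒ n(n−1) = 756. Since 28·27 = 756, n = 28.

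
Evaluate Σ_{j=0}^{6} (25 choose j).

1 + 25 + 300 + 2300 + 12650 + 53130 + 177100 = 245506.

245506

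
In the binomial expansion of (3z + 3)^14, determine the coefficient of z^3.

1741000716

The general term is C(14,j)·(3z)^j·(3)^(14-j); the z^3 term has j = 3.
C(14,3) = 364.
Coefficient = C(14,3) · 3^3 · 3^11 = 364 · 27 · 177147 = 1741000716.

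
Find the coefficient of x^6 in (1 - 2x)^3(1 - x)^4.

Coefficient of x^6 = Σ_{j} C(3,j)·(-2)^j·C(4,6-j)·(-1)^(6-j) for j from 2 to 3.
= 12 + 32 = 44.

44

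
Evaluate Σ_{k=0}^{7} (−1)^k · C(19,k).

The partial alternating sum Σ_{k=0}^{7} (−1)^k C(19,k) = (−1)^7 C(18,7) = -31824.

-31824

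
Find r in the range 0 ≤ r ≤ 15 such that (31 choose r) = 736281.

6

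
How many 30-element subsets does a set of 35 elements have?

324632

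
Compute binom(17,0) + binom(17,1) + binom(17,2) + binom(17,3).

1 + 17 + 136 + 680 = 834.

834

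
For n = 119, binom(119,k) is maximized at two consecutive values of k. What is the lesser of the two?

For odd n = 119, C(119,k) peaks at k = (n−1)/2 and (n+1)/2; the lesser is 59.

59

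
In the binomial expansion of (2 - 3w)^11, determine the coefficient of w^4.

3421440

The general term is C(11,j)·(2)^j·(-3w)^(11-j); the w^4 term has j = 7.
C(11,7) = 330.
Coefficient = C(11,7) · 2^7 · (-3)^4 = 330 · 128 · 81 = 3421440.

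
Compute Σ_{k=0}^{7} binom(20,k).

137980

1 + 20 + 190 + 1140 + 4845 + 15504 + 38760 + 77520 = 137980.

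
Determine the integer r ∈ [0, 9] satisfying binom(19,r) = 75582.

C(19,r) increases on 0 ≤ r ≤ 9. C(19,7) = 50388 and C(19,8) = 75582, so r = 8.

8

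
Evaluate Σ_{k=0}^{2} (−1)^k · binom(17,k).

120

The partial alternating sum Σ_{k=0}^{2} (−1)^k C(17,k) = (−1)^2 C(16,2) = 120.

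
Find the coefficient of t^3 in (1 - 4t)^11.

The general term is C(11,j)·(1)^j·(-4t)^(11-j); the t^3 term has j = 8.
C(11,8) = 165.
Coefficient = C(11,8) · (-4)^3 = 165 · (-64) = -10560.

-10560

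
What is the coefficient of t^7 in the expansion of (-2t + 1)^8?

The general term is C(8,j)·(-2t)^j·(1)^(8-j); the t^7 term has j = 7.
C(8,7) = 8.
Coefficient = C(8,7) · (-2)^7 = 8 · (-128) = -1024.

-1024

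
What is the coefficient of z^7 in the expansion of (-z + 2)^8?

The general term is C(8,j)·(-z)^j·(2)^(8-j); the z^7 term has j = 7.
C(8,7) = 8.
Coefficient = C(8,7) · (-1)^7 · 2^1 = 8 · (-1) · 2 = -16.

-16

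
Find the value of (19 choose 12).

C(19,12) = C(19,7) by symmetry.
C(19,7) = (19·18·17·16·15·14·13) / 7! = 253955520 / 5040 = 50388.

50388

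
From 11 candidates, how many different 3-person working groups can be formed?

This is C(11,3) = 165.

165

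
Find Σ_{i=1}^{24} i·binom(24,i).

201326592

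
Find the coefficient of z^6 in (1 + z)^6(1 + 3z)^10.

Coefficient of z^6 = Σ_{j} C(6,j)·1^j·C(10,6-j)·3^(6-j) for j from 0 to 6.
= 153090 + 367416 + 255150 + 64800 + 6075 + 180 + 1 = 846712.

846712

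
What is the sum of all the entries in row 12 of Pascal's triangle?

4096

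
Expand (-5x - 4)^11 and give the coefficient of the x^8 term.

The general term is C(11,j)·(-5x)^j·(-4)^(11-j); the x^8 term has j = 8.
C(11,8) = 165.
Coefficient = C(11,8) · (-5)^8 · (-4)^3 = 165 · 390625 · (-64) = -4125000000.

-4125000000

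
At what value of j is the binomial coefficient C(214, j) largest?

C(214,j) is maximized at j = 214/2 = 107.

107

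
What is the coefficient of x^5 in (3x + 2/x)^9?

General term: C(9,j)·(3x)^j·(2/x)^(9-j), with x-exponent 1j − 1(9−j) = 2j − 9.
Set 2j − 9 = 5: j = 7.
C(9,7) = 36; 3^7 = 2187; 2^2 = 4.
Coefficient = 36 · 2187 · 4 = 314928.

314928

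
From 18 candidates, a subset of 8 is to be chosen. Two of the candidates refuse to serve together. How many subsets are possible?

All 8-subsets: C(18,8) = 43758. Those containing both fixed elements: C(16,6) = 8008.
43758 − 8008 = 35750.

35750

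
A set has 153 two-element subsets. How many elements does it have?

18

n(n−1)/2 = 153 ⇒ n(n−1) = 306. Since 18·17 = 306, n = 18.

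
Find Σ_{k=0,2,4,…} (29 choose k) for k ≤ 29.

268435456

Even-k terms of row 29 sum to 2^28 = 268435456.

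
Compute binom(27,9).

C(27,9) = (27·26·25·24·23·22·21·20·19) / 9! = 1700755056000 / 362880 = 4686825.

4686825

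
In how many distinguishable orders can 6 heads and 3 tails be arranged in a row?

84

Choose positions for the heads: C(9,6) = 84.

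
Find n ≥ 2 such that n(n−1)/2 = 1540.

56

n(n−1)/2 = 1540 ⇒ n(n−1) = 3080. Since 56·55 = 3080, n = 56.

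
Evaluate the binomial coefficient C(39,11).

1676056044

C(39,11) = (39·38·37·36·35·34·33·32·31·30·29) / 11! = 66902793897139200 / 39916800 = 1676056044.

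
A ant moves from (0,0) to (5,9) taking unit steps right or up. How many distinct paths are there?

2002

Each path is a sequence of 14 steps with 5 rights: C(14,5) = 2002.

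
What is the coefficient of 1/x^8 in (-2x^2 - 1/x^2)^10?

General term: C(10,j)·(-2x^2)^j·(-1/x^2)^(10-j), with x-exponent 2j − 2(10−j) = 4j − 20.
Set 4j − 20 = -8: j = 3.
C(10,3) = 120; (-2)^3 = -8; (-1)^7 = -1.
Coefficient = 120 · (-8) · (-1) = 960.

960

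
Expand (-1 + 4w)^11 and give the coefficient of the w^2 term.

-880

The general term is C(11,j)·(-1)^j·(4w)^(11-j); the w^2 term has j = 9.
C(11,9) = 55.
Coefficient = C(11,9) · (-1)^9 · 4^2 = 55 · (-1) · 16 = -880.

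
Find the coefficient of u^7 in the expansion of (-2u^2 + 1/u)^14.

General term: C(14,j)·(-2u^2)^j·(1/u)^(14-j), with u-exponent 2j − 1(14−j) = 3j − 14.
Set 3j − 14 = 7: j = 7.
C(14,7) = 3432; (-2)^7 = -128; 1^7 = 1.
Coefficient = 3432 · (-128) · 1 = -439296.

-439296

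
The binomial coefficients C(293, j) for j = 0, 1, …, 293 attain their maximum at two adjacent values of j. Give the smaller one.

146

For odd n = 293, C(293,j) peaks at j = (n−1)/2 and (n+1)/2; the smaller is 146.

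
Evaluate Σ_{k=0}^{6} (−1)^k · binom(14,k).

The partial alternating sum Σ_{k=0}^{6} (−1)^k C(14,k) = (−1)^6 C(13,6) = 1716.

1716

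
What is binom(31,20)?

84672315

C(31,20) = C(31,11) by symmetry.
C(31,11) = (31·30·29·28·27·26·25·24·23·22·21) / 11! = 3379847863392000 / 39916800 = 84672315.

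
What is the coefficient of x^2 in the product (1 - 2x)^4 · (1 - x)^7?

101

Coefficient of x^2 = Σ_{j} C(4,j)·(-2)^j·C(7,2-j)·(-1)^(2-j) for j from 0 to 2.
= 21 + 56 + 24 = 101.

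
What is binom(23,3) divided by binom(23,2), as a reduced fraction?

C(n,k+1)/C(n,k) = (n−k)/(k+1) = (23−2)/(2+1) = 21/3 = 7.

7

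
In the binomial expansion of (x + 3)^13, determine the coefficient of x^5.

8444007

The general term is C(13,j)·(x)^j·(3)^(13-j); the x^5 term has j = 5.
C(13,5) = 1287.
Coefficient = C(13,5) · 3^8 = 1287 · 6561 = 8444007.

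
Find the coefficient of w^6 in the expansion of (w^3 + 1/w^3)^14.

3003

General term: C(14,j)·(w^3)^j·(1/w^3)^(14-j), with w-exponent 3j − 3(14−j) = 6j − 42.
Set 6j − 42 = 6: j = 8.
C(14,8) = 3003; 1^8 = 1; 1^6 = 1.
Coefficient = 3003 · 1 · 1 = 3003.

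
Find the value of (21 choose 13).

203490

C(21,13) = C(21,8) by symmetry.
C(21,8) = (21·20·19·18·17·16·15·14) / 8! = 8204716800 / 40320 = 203490.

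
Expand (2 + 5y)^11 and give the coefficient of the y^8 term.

The general term is C(11,j)·(2)^j·(5y)^(11-j); the y^8 term has j = 3.
C(11,3) = 165.
Coefficient = C(11,3) · 2^3 · 5^8 = 165 · 8 · 390625 = 515625000.

515625000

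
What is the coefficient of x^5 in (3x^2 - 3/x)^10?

-14880348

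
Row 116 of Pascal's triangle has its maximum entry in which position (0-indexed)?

C(116,m) is maximized at m = 116/2 = 58.

58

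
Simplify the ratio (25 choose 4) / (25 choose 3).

11/2

C(n,k+1)/C(n,k) = (n−k)/(k+1) = (25−3)/(3+1) = 22/4 = 11/2.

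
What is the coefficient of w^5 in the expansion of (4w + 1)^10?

258048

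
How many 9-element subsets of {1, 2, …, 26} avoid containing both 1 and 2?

2778446

All 9-subsets: C(26,9) = 3124550. Those containing both fixed elements: C(24,7) = 346104.
3124550 − 346104 = 2778446.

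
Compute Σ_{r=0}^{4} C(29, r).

1 + 29 + 406 + 3654 + 23751 = 27841.

27841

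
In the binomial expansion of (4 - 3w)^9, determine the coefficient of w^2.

The general term is C(9,j)·(4)^j·(-3w)^(9-j); the w^2 term has j = 7.
C(9,7) = 36.
Coefficient = C(9,7) · 4^7 · (-3)^2 = 36 · 16384 · 9 = 5308416.

5308416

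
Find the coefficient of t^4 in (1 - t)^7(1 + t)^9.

14

Coefficient of t^4 = Σ_{j} C(7,j)·(-1)^j·C(9,4-j)·1^(4-j) for j from 0 to 4.
= 126 + (-588) + 756 + (-315) + 35 = 14.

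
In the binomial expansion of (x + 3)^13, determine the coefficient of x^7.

The general term is C(13,j)·(x)^j·(3)^(13-j); the x^7 term has j = 7.
C(13,7) = 1716.
Coefficient = C(13,7) · 3^6 = 1716 · 729 = 1250964.

1250964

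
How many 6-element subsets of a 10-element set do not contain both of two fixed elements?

All 6-subsets: C(10,6) = 210. Those containing both fixed elements: C(8,4) = 70.
210 − 70 = 140.

140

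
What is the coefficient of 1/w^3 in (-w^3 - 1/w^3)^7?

General term: C(7,j)·(-w^3)^j·(-1/w^3)^(7-j), with w-exponent 3j − 3(7−j) = 6j − 21.
Set 6j − 21 = -3: j = 3.
C(7,3) = 35; (-1)^3 = -1; (-1)^4 = 1.
Coefficient = 35 · (-1) · 1 = -35.

-35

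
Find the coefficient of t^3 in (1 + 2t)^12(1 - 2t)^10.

Coefficient of t^3 = Σ_{j} C(12,j)·2^j·C(10,3-j)·(-2)^(3-j) for j from 0 to 3.
= (-960) + 4320 + (-5280) + 1760 = -160.

-160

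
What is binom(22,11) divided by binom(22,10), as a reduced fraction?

12/11

C(n,k+1)/C(n,k) = (n−k)/(k+1) = (22−10)/(10+1) = 12/11.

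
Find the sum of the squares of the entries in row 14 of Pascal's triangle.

By Vandermonde's identity, Σ C(14,i)² = C(28,14) = 40116600.

40116600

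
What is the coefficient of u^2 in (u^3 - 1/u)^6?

15

General term: C(6,j)·(u^3)^j·(-1/u)^(6-j), with u-exponent 3j − 1(6−j) = 4j − 6.
Set 4j − 6 = 2: j = 2.
C(6,2) = 15; 1^2 = 1; (-1)^4 = 1.
Coefficient = 15 · 1 · 1 = 15.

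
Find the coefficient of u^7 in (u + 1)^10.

The general term is C(10,j)·(u)^j·(1)^(10-j); the u^7 term has j = 7.
C(10,7) = 120.
Coefficient = C(10,7) = 120.

120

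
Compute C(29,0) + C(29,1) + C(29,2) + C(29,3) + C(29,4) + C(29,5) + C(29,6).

1 + 29 + 406 + 3654 + 23751 + 118755 + 475020 = 621616.

621616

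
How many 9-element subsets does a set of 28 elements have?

6906900

C(28,9) = (28·27·26·25·24·23·22·21·20) / 9! = 2506375872000 / 362880 = 6906900.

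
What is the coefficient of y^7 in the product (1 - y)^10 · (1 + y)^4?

Coefficient of y^7 = Σ_{j} C(10,j)·(-1)^j·C(4,7-j)·1^(7-j) for j from 3 to 7.
= (-120) + 840 + (-1512) + 840 + (-120) = -72.

-72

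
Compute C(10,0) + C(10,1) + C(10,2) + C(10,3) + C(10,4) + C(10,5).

638

1 + 10 + 45 + 120 + 210 + 252 = 638.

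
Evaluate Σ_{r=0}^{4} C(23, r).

10903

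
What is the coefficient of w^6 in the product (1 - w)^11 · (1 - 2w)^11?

783618

Coefficient of w^6 = Σ_{j} C(11,j)·(-1)^j·C(11,6-j)·(-2)^(6-j) for j from 0 to 6.
= 29568 + 162624 + 290400 + 217800 + 72600 + 10164 + 462 = 783618.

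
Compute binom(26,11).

C(26,11) = (26·25·24·23·22·21·20·19·18·17·16) / 11! = 308403583488000 / 39916800 = 7726160.

7726160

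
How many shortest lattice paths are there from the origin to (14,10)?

Each path is a sequence of 24 steps with 14 rights: C(24,14) = 1961256.

1961256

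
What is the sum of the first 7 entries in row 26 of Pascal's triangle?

1 + 26 + 325 + 2600 + 14950 + 65780 + 230230 = 313912.

313912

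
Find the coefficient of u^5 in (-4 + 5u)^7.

The general term is C(7,j)·(-4)^j·(5u)^(7-j); the u^5 term has j = 2.
C(7,2) = 21.
Coefficient = C(7,2) · (-4)^2 · 5^5 = 21 · 16 · 3125 = 1050000.

1050000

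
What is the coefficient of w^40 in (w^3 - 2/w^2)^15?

-30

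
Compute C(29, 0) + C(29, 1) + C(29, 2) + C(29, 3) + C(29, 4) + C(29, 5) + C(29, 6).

621616

1 + 29 + 406 + 3654 + 23751 + 118755 + 475020 = 621616.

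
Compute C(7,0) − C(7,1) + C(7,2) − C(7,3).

The partial alternating sum Σ_{k=0}^{3} (−1)^k C(7,k) = (−1)^3 C(6,3) = -20.

-20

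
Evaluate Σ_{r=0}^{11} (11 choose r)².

By Vandermonde's identity, Σ C(11,r)² = C(22,11) = 705432.

705432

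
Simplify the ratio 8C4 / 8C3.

5/4

C(n,k+1)/C(n,k) = (n−k)/(k+1) = (8−3)/(3+1) = 5/4.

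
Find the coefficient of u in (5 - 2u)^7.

-218750

The general term is C(7,j)·(5)^j·(-2u)^(7-j); the u^1 term has j = 6.
C(7,6) = 7.
Coefficient = C(7,6) · 5^6 · (-2)^1 = 7 · 15625 · (-2) = -218750.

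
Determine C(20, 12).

C(20,12) = C(20,8) by symmetry.
C(20,8) = (20·19·18·17·16·15·14·13) / 8! = 5079110400 / 40320 = 125970.

125970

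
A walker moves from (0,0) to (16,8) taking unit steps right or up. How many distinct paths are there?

Each path is a sequence of 24 steps with 16 rights: C(24,16) = 735471.

735471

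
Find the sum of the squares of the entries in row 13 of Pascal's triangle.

10400600

By Vandermonde's identity, Σ C(13,j)² = C(26,13) = 10400600.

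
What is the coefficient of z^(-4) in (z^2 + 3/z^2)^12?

General term: C(12,j)·(z^2)^j·(3/z^2)^(12-j), with z-exponent 2j − 2(12−j) = 4j − 24.
Set 4j − 24 = -4: j = 5.
C(12,5) = 792; 1^5 = 1; 3^7 = 2187.
Coefficient = 792 · 1 · 2187 = 1732104.

1732104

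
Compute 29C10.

C(29,10) = (29·28·27·26·25·24·23·22·21·20) / 10! = 72684900288000 / 3628800 = 20030010.

20030010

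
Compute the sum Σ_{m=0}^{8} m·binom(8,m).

Differentiating (1+x)^8 and setting x=1: Σ m·C(8,m) = 8·2^7 = 1024.

1024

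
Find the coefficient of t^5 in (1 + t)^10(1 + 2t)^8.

Coefficient of t^5 = Σ_{j} C(10,j)·1^j·C(8,5-j)·2^(5-j) for j from 0 to 5.
= 1792 + 11200 + 20160 + 13440 + 3360 + 252 = 50204.

50204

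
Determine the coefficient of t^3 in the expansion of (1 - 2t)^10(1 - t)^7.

-2675

Coefficient of t^3 = Σ_{j} C(10,j)·(-2)^j·C(7,3-j)·(-1)^(3-j) for j from 0 to 3.
= (-35) + (-420) + (-1260) + (-960) = -2675.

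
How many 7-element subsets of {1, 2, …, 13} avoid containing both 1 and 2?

All 7-subsets: C(13,7) = 1716. Those containing both fixed elements: C(11,5) = 462.
1716 − 462 = 1254.

1254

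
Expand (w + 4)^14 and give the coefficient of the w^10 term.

256256

The general term is C(14,j)·(w)^j·(4)^(14-j); the w^10 term has j = 10.
C(14,10) = 1001.
Coefficient = C(14,10) · 4^4 = 1001 · 256 = 256256.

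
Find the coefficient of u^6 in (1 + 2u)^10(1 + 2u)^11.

3472896

(1 + 2u)^10(1 + 2u)^11 = (1 + 2u)^21, so the coefficient of u^6 is C(21,6)·2^6 = 54264·64 = 3472896.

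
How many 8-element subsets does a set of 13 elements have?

C(13,8) = C(13,5) by symmetry.
C(13,5) = (13·12·11·10·9) / 5! = 154440 / 120 = 1287.

1287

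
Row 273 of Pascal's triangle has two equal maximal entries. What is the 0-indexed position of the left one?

136

For odd n = 273, C(273,m) peaks at m = (n−1)/2 and (n+1)/2; the smaller is 136.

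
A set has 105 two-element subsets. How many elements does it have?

n(n−1)/2 = 105 ⇒ n(n−1) = 210. Since 15·14 = 210, n = 15.

15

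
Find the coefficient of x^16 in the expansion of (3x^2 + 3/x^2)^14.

General term: C(14,j)·(3x^2)^j·(3/x^2)^(14-j), with x-exponent 2j − 2(14−j) = 4j − 28.
Set 4j − 28 = 16: j = 11.
C(14,11) = 364; 3^11 = 177147; 3^3 = 27.
Coefficient = 364 · 177147 · 27 = 1741000716.

1741000716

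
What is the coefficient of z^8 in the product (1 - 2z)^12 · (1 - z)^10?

Coefficient of z^8 = Σ_{j} C(12,j)·(-2)^j·C(10,8-j)·(-1)^(8-j) for j from 0 to 8.
= 45 + 2880 + 55440 + 443520 + 1663200 + 3041280 + 2661120 + 1013760 + 126720 = 9007965.

9007965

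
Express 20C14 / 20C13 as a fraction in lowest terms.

1/2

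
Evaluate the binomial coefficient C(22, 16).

C(22,16) = C(22,6) by symmetry.
C(22,6) = (22·21·20·19·18·17) / 6! = 53721360 / 720 = 74613.

74613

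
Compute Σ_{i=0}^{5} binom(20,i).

1 + 20 + 190 + 1140 + 4845 + 15504 = 21700.

21700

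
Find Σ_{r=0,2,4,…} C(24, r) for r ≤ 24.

8388608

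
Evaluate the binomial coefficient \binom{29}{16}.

67863915

C(29,16) = C(29,13) by symmetry.
C(29,13) = (29·28·27·26·25·24·23·22·21·20·19·18·17) / 13! = 422590010274432000 / 6227020800 = 67863915.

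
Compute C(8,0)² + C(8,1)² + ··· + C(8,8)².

By Vandermonde's identity, Σ C(8,i)² = C(16,8) = 12870.

12870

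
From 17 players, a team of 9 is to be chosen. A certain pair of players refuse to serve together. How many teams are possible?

17875

All 9-subsets: C(17,9) = 24310. Those containing both fixed elements: C(15,7) = 6435.
24310 − 6435 = 17875.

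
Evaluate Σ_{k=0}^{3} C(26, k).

1 + 26 + 325 + 2600 = 2952.

2952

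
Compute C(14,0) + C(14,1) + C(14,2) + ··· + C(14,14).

Setting x = 1 in (1+x)^14 gives Σ C(14,k) = 2^14 = 16384.

16384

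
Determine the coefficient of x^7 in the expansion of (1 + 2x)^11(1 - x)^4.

-7128

Coefficient of x^7 = Σ_{j} C(11,j)·2^j·C(4,7-j)·(-1)^(7-j) for j from 3 to 7.
= 1320 + (-21120) + 88704 + (-118272) + 42240 = -7128.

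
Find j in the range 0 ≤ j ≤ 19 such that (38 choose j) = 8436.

C(38,j) increases on 0 ≤ j ≤ 19. C(38,2) = 703 and C(38,3) = 8436, so j = 3.

3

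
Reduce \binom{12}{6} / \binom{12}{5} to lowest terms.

C(n,k+1)/C(n,k) = (n−k)/(k+1) = (12−5)/(5+1) = 7/6.

7/6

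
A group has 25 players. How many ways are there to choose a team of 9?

2042975

This is C(25,9) = 2042975.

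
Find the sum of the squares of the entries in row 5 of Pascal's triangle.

Σ C(5,j)² is the coefficient of x^5 in (1+x)^5(1+x)^5 = (1+x)^10, i.e. C(10,5) = 252.

252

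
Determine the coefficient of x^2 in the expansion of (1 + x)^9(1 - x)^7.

-6

Coefficient of x^2 = Σ_{j} C(9,j)·1^j·C(7,2-j)·(-1)^(2-j) for j from 0 to 2.
= 21 + (-63) + 36 = -6.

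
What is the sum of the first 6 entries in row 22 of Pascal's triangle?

1 + 22 + 231 + 1540 + 7315 + 26334 = 35443.

35443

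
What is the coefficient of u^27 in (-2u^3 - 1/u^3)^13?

General term: C(13,j)·(-2u^3)^j·(-1/u^3)^(13-j), with u-exponent 3j − 3(13−j) = 6j − 39.
Set 6j − 39 = 27: j = 11.
C(13,11) = 78; (-2)^11 = -2048; (-1)^2 = 1.
Coefficient = 78 · (-2048) · 1 = -159744.

-159744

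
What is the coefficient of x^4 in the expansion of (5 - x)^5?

The general term is C(5,j)·(5)^j·(-x)^(5-j); the x^4 term has j = 1.
C(5,1) = 5.
Coefficient = C(5,1) · 5^1 = 5 · 5 = 25.

25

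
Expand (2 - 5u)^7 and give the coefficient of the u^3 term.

The general term is C(7,j)·(2)^j·(-5u)^(7-j); the u^3 term has j = 4.
C(7,4) = 35.
Coefficient = C(7,4) · 2^4 · (-5)^3 = 35 · 16 · (-125) = -70000.

-70000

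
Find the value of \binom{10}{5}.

252

C(10,5) = (10·9·8·7·6) / 5! = 30240 / 120 = 252.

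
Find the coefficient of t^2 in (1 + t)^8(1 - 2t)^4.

-12

Coefficient of t^2 = Σ_{j} C(8,j)·1^j·C(4,2-j)·(-2)^(2-j) for j from 0 to 2.
= 24 + (-64) + 28 = -12.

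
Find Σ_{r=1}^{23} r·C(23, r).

96468992

Differentiating (1+x)^23 and setting x=1: Σ r·C(23,r) = 23·2^22 = 96468992.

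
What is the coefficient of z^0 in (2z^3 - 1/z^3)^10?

General term: C(10,j)·(2z^3)^j·(-1/z^3)^(10-j), with z-exponent 3j − 3(10−j) = 6j − 30.
Set 6j − 30 = 0: j = 5.
C(10,5) = 252; 2^5 = 32; (-1)^5 = -1.
Coefficient = 252 · 32 · (-1) = -8064.

-8064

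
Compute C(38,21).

28781143380

C(38,21) = C(38,17) by symmetry.
C(38,17) = (38·37·36·35·34·33·32·31·30·29·28·27·26·25·24·23·22) / 17! = 10237090866494416404480000 / 355687428096000 = 28781143380.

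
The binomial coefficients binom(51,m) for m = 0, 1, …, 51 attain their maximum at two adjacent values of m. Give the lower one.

25

For odd n = 51, C(51,m) peaks at m = (n−1)/2 and (n+1)/2; the lower is 25.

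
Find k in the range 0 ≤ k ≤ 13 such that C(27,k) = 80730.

5

C(27,k) increases on 0 ≤ k ≤ 13. C(27,4) = 17550 and C(27,5) = 80730, so k = 5.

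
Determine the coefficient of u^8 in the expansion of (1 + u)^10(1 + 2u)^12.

9007965

Coefficient of u^8 = Σ_{j} C(10,j)·1^j·C(12,8-j)·2^(8-j) for j from 0 to 8.
= 126720 + 1013760 + 2661120 + 3041280 + 1663200 + 443520 + 55440 + 2880 + 45 = 9007965.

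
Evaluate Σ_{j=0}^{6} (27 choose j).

397594

1 + 27 + 351 + 2925 + 17550 + 80730 + 296010 = 397594.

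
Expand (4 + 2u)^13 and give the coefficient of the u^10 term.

The general term is C(13,j)·(4)^j·(2u)^(13-j); the u^10 term has j = 3.
C(13,3) = 286.
Coefficient = C(13,3) · 4^3 · 2^10 = 286 · 64 · 1024 = 18743296.

18743296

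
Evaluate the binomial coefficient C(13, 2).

78

C(13,2) = (13·12) / 2! = 156 / 2 = 78.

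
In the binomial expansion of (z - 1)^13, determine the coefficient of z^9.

715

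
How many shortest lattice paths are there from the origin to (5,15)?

15504

Each path is a sequence of 20 steps with 5 rights: C(20,5) = 15504.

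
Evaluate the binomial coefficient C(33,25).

13884156

C(33,25) = C(33,8) by symmetry.
C(33,8) = (33·32·31·30·29·28·27·26) / 8! = 559809169920 / 40320 = 13884156.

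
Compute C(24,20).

10626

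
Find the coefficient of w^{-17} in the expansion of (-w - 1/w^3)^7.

General term: C(7,j)·(-w)^j·(-1/w^3)^(7-j), with w-exponent 1j − 3(7−j) = 4j − 21.
Set 4j − 21 = -17: j = 1.
C(7,1) = 7; (-1)^1 = -1; (-1)^6 = 1.
Coefficient = 7 · (-1) · 1 = -7.

-7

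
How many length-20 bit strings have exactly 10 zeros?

Choose the 10 positions: C(20,10) = 184756.

184756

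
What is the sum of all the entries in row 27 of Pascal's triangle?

134217728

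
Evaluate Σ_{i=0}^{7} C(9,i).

502

1 + 9 + 36 + 84 + 126 + 126 + 84 + 36 = 502.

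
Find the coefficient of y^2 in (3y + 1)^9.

The general term is C(9,j)·(3y)^j·(1)^(9-j); the y^2 term has j = 2.
C(9,2) = 36.
Coefficient = C(9,2) · 3^2 = 36 · 9 = 324.

324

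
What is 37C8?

38608020

C(37,8) = (37·36·35·34·33·32·31·30) / 8! = 1556675366400 / 40320 = 38608020.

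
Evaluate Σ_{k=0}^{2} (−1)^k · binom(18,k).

The partial alternating sum Σ_{k=0}^{2} (−1)^k C(18,k) = (−1)^2 C(17,2) = 136.

136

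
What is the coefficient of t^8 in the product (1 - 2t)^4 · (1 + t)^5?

48

Coefficient of t^8 = Σ_{j} C(4,j)·(-2)^j·C(5,8-j)·1^(8-j) for j from 3 to 4.
= (-32) + 80 = 48.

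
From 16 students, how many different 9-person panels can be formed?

This is C(16,9) = 11440.

11440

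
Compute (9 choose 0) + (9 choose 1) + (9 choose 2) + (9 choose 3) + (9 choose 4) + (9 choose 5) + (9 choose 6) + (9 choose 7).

502

1 + 9 + 36 + 84 + 126 + 126 + 84 + 36 = 502.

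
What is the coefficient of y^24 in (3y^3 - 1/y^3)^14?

General term: C(14,j)·(3y^3)^j·(-1/y^3)^(14-j), with y-exponent 3j − 3(14−j) = 6j − 42.
Set 6j − 42 = 24: j = 11.
C(14,11) = 364; 3^11 = 177147; (-1)^3 = -1.
Coefficient = 364 · 177147 · (-1) = -64481508.

-64481508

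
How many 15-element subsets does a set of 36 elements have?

5567902560

C(36,15) = (36·35·34·33·32·31·30·29·28·27·26·25·24·23·22) / 15! = 7281003461233582080000 / 1307674368000 = 5567902560.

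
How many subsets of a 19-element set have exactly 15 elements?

3876

Choose the 15 positions: C(19,15) = 3876.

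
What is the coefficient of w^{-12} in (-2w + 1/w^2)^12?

7920

General term: C(12,j)·(-2w)^j·(1/w^2)^(12-j), with w-exponent 1j − 2(12−j) = 3j − 24.
Set 3j − 24 = -12: j = 4.
C(12,4) = 495; (-2)^4 = 16; 1^8 = 1.
Coefficient = 495 · 16 · 1 = 7920.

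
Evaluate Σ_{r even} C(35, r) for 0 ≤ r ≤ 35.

Half of (1+1)^35 + (1−1)^35 gives the even-index sum: 2^34 = 17179869184.

17179869184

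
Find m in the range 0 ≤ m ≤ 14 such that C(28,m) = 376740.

6

C(28,m) increases on 0 ≤ m ≤ 14. C(28,5) = 98280 and C(28,6) = 376740, so m = 6.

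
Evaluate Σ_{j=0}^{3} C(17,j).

834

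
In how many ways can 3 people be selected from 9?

This is C(9,3) = 84.

84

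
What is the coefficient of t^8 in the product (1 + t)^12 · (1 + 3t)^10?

38404890

Coefficient of t^8 = Σ_{j} C(12,j)·1^j·C(10,8-j)·3^(8-j) for j from 0 to 8.
= 295245 + 3149280 + 10103940 + 13471920 + 8419950 + 2566080 + 374220 + 23760 + 495 = 38404890.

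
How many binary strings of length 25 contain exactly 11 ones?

Choose the 11 positions: C(25,11) = 4457400.

4457400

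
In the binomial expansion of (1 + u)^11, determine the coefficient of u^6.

The general term is C(11,j)·(1)^j·(u)^(11-j); the u^6 term has j = 5.
C(11,5) = 462.
Coefficient = C(11,5) = 462.

462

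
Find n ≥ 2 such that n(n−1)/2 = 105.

15

n(n−1)/2 = 105 ⇒ n(n−1) = 210. Since 15·14 = 210, n = 15.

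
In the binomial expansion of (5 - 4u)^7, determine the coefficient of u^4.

The general term is C(7,j)·(5)^j·(-4u)^(7-j); the u^4 term has j = 3.
C(7,3) = 35.
Coefficient = C(7,3) · 5^3 · (-4)^4 = 35 · 125 · 256 = 1120000.

1120000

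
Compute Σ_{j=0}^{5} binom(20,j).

1 + 20 + 190 + 1140 + 4845 + 15504 = 21700.

21700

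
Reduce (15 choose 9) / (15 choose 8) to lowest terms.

C(n,k+1)/C(n,k) = (n−k)/(k+1) = (15−8)/(8+1) = 7/9.

7/9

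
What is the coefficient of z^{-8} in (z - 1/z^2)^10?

210

General term: C(10,j)·(z)^j·(-1/z^2)^(10-j), with z-exponent 1j − 2(10−j) = 3j − 20.
Set 3j − 20 = -8: j = 4.
C(10,4) = 210; 1^4 = 1; (-1)^6 = 1.
Coefficient = 210 · 1 · 1 = 210.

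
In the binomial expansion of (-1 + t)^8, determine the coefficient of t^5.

The general term is C(8,j)·(-1)^j·(t)^(8-j); the t^5 term has j = 3.
C(8,3) = 56.
Coefficient = C(8,3) · (-1)^3 = 56 · (-1) = -56.

-56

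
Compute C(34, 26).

18156204

C(34,26) = C(34,8) by symmetry.
C(34,8) = (34·33·32·31·30·29·28·27) / 8! = 732058145280 / 40320 = 18156204.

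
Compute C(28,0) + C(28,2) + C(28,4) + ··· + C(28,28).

134217728

Even-k terms of row 28 sum to 2^27 = 134217728.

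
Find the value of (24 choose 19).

C(24,19) = C(24,5) by symmetry.
C(24,5) = (24·23·22·21·20) / 5! = 5100480 / 120 = 42504.

42504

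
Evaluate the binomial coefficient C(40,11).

C(40,11) = (40·39·38·37·36·35·34·33·32·31·30) / 11! = 92279715720192000 / 39916800 = 2311801440.

2311801440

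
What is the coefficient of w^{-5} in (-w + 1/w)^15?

-3003

General term: C(15,j)·(-w)^j·(1/w)^(15-j), with w-exponent 1j − 1(15−j) = 2j − 15.
Set 2j − 15 = -5: j = 5.
C(15,5) = 3003; (-1)^5 = -1; 1^10 = 1.
Coefficient = 3003 · (-1) · 1 = -3003.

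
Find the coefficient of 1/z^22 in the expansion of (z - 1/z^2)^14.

91

General term: C(14,j)·(z)^j·(-1/z^2)^(14-j), with z-exponent 1j − 2(14−j) = 3j − 28.
Set 3j − 28 = -22: j = 2.
C(14,2) = 91; 1^2 = 1; (-1)^12 = 1.
Coefficient = 91 · 1 · 1 = 91.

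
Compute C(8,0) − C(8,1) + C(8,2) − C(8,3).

-35

The partial alternating sum Σ_{k=0}^{3} (−1)^k C(8,k) = (−1)^3 C(7,3) = -35.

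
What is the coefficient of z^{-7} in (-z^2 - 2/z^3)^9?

General term: C(9,j)·(-z^2)^j·(-2/z^3)^(9-j), with z-exponent 2j − 3(9−j) = 5j − 27.
Set 5j − 27 = -7: j = 4.
C(9,4) = 126; (-1)^4 = 1; (-2)^5 = -32.
Coefficient = 126 · 1 · (-32) = -4032.

-4032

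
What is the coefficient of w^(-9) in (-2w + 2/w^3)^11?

General term: C(11,j)·(-2w)^j·(2/w^3)^(11-j), with w-exponent 1j − 3(11−j) = 4j − 33.
Set 4j − 33 = -9: j = 6.
C(11,6) = 462; (-2)^6 = 64; 2^5 = 32.
Coefficient = 462 · 64 · 32 = 946176.

946176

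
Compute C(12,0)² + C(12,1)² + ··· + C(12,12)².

By Vandermonde's identity, Σ C(12,i)² = C(24,12) = 2704156.

2704156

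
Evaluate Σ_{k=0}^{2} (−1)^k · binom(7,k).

The partial alternating sum Σ_{k=0}^{2} (−1)^k C(7,k) = (−1)^2 C(6,2) = 15.

15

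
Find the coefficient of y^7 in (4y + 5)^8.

655360

The general term is C(8,j)·(4y)^j·(5)^(8-j); the y^7 term has j = 7.
C(8,7) = 8.
Coefficient = C(8,7) · 4^7 · 5^1 = 8 · 16384 · 5 = 655360.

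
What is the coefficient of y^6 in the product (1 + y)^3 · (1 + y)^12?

Coefficient of y^6 = Σ_{j} C(3,j)·C(12,6-j) for j from 0 to 3.
= 924 + 2376 + 1485 + 220 = 5005.

5005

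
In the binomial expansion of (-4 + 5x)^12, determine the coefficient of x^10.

The general term is C(12,j)·(-4)^j·(5x)^(12-j); the x^10 term has j = 2.
C(12,2) = 66.
Coefficient = C(12,2) · (-4)^2 · 5^10 = 66 · 16 · 9765625 = 10312500000.

10312500000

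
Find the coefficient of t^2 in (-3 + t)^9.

-78732

The general term is C(9,j)·(-3)^j·(t)^(9-j); the t^2 term has j = 7.
C(9,7) = 36.
Coefficient = C(9,7) · (-3)^7 = 36 · (-2187) = -78732.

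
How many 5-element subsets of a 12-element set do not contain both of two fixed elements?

All 5-subsets: C(12,5) = 792. Those containing both fixed elements: C(10,3) = 120.
792 − 120 = 672.

672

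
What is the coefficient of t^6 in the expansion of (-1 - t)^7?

The general term is C(7,j)·(-1)^j·(-t)^(7-j); the t^6 term has j = 1.
C(7,1) = 7.
Coefficient = C(7,1) · (-1)^1 = 7 · (-1) = -7.

-7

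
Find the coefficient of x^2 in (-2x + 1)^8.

112

The general term is C(8,j)·(-2x)^j·(1)^(8-j); the x^2 term has j = 2.
C(8,2) = 28.
Coefficient = C(8,2) · (-2)^2 = 28 · 4 = 112.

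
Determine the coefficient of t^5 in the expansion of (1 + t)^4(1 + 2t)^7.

4942

Coefficient of t^5 = Σ_{j} C(4,j)·1^j·C(7,5-j)·2^(5-j) for j from 0 to 4.
= 672 + 2240 + 1680 + 336 + 14 = 4942.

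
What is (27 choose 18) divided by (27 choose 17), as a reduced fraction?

5/9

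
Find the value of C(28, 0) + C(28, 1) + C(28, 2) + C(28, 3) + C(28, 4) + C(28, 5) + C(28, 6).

499178

1 + 28 + 378 + 3276 + 20475 + 98280 + 376740 = 499178.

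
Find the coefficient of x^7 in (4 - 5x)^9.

The general term is C(9,j)·(4)^j·(-5x)^(9-j); the x^7 term has j = 2.
C(9,2) = 36.
Coefficient = C(9,2) · 4^2 · (-5)^7 = 36 · 16 · (-78125) = -45000000.

-45000000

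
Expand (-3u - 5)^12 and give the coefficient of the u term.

1757812500

The general term is C(12,j)·(-3u)^j·(-5)^(12-j); the u^1 term has j = 1.
C(12,1) = 12.
Coefficient = C(12,1) · (-3)^1 · (-5)^11 = 12 · (-3) · (-48828125) = 1757812500.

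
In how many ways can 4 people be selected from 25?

12650

This is C(25,4) = 12650.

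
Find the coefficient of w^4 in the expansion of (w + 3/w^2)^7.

21

General term: C(7,j)·(w)^j·(3/w^2)^(7-j), with w-exponent 1j − 2(7−j) = 3j − 14.
Set 3j − 14 = 4: j = 6.
C(7,6) = 7; 1^6 = 1; 3^1 = 3.
Coefficient = 7 · 1 · 3 = 21.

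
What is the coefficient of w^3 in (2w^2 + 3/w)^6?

General term: C(6,j)·(2w^2)^j·(3/w)^(6-j), with w-exponent 2j − 1(6−j) = 3j − 6.
Set 3j − 6 = 3: j = 3.
C(6,3) = 20; 2^3 = 8; 3^3 = 27.
Coefficient = 20 · 8 · 27 = 4320.

4320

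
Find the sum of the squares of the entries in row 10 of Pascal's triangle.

184756

By Vandermonde's identity, Σ C(10,i)² = C(20,10) = 184756.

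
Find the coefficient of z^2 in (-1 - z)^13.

The general term is C(13,j)·(-1)^j·(-z)^(13-j); the z^2 term has j = 11.
C(13,11) = 78.
Coefficient = C(13,11) · (-1)^11 = 78 · (-1) = -78.

-78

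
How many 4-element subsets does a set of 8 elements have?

C(8,4) = (8·7·6·5) / 4! = 1680 / 24 = 70.

70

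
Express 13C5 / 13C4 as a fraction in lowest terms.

9/5

C(n,k+1)/C(n,k) = (n−k)/(k+1) = (13−4)/(4+1) = 9/5.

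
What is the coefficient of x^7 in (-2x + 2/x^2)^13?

-638976

General term: C(13,j)·(-2x)^j·(2/x^2)^(13-j), with x-exponent 1j − 2(13−j) = 3j − 26.
Set 3j − 26 = 7: j = 11.
C(13,11) = 78; (-2)^11 = -2048; 2^2 = 4.
Coefficient = 78 · (-2048) · 4 = -638976.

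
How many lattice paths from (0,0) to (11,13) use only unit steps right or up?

2496144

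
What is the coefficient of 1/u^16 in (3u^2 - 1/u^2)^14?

-9828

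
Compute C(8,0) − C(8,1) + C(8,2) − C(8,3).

The partial alternating sum Σ_{k=0}^{3} (−1)^k C(8,k) = (−1)^3 C(7,3) = -35.

-35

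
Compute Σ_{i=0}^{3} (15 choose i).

576

1 + 15 + 105 + 455 = 576.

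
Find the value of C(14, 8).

3003

C(14,8) = C(14,6) by symmetry.
C(14,6) = (14·13·12·11·10·9) / 6! = 2162160 / 720 = 3003.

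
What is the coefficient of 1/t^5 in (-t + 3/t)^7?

-5103

General term: C(7,j)·(-t)^j·(3/t)^(7-j), with t-exponent 1j − 1(7−j) = 2j − 7.
Set 2j − 7 = -5: j = 1.
C(7,1) = 7; (-1)^1 = -1; 3^6 = 729.
Coefficient = 7 · (-1) · 729 = -5103.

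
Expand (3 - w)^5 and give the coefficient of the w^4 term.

The general term is C(5,j)·(3)^j·(-w)^(5-j); the w^4 term has j = 1.
C(5,1) = 5.
Coefficient = C(5,1) · 3^1 = 5 · 3 = 15.

15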